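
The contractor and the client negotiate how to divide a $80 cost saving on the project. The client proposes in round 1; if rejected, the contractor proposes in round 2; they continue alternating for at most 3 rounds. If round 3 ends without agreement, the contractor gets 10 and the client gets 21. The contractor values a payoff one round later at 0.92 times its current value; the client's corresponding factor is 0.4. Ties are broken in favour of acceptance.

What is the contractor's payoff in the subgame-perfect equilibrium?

Solve by backward induction from round 3.
Round 3 (the client proposes): the contractor gets 10 if talks fail, so the client offers 10 and keeps 70.
Round 2 (the contractor proposes): the client can get 70 next round, worth 0.4 × 70 = 28 now, so the contractor offers 28, keeping 52.
Round 1 (the client proposes): the contractor can get 52 next round, worth 0.92 × 52 = 47.84 now, so the client offers 47.84, keeping 32.16.

47.84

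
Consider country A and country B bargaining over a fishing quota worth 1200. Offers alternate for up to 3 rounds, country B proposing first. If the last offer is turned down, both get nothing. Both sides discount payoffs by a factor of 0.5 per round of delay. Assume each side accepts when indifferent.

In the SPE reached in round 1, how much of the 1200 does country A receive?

300

Round 3 (country B proposes): country A will accept anything ≥ 0, so country B offers 0 and keeps 1200.
Round 2 (country A proposes): country B can get 1200 next round, worth 0.5 × 1200 = 600 now. Country A offers 600 and keeps 1200 − 600 = 600.
Round 1 (country B proposes): country A can get 600 next round, worth 0.5 × 600 = 300 now. Country B offers 300 and keeps 1200 − 300 = 900.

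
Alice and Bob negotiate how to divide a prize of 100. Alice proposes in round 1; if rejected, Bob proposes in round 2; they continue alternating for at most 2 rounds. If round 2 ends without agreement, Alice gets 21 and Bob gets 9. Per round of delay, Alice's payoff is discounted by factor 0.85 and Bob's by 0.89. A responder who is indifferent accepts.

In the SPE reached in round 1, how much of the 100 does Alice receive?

Round 2 (Bob proposes): Alice gets 21 if talks fail, so Bob offers 21 and keeps 79.
Round 1 (Alice proposes): Bob can get 79 next round, worth 0.89 × 79 = 70.31 now, so Alice offers 70.31, keeping 29.69.

29.69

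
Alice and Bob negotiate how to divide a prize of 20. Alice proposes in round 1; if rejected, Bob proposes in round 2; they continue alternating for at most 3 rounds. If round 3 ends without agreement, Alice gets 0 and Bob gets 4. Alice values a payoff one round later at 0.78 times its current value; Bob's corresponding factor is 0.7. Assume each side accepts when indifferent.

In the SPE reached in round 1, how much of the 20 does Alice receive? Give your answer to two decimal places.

14.74

Round 3 (Alice proposes): Bob gets 4 if talks fail, so Alice offers 4 and keeps 16.
Round 2 (Bob proposes): Alice can get 16 next round, worth 0.78 × 16 = 12.48 now, so Bob offers 12.48, keeping 7.52.
Round 1 (Alice proposes): Bob can get 7.52 next round, worth 0.7 × 7.52 = 5.264 now, so Alice offers 5.264, keeping 14.736.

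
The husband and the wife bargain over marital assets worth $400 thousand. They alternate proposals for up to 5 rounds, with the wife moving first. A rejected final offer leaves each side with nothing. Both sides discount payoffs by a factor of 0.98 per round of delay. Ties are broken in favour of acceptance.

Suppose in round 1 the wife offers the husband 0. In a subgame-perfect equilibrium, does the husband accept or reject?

Round 5 (the wife proposes): the husband will accept anything ≥ 0, so the wife offers 0 and keeps 400.
Round 4 (the husband proposes): the wife can get 400 next round, worth 0.98 × 400 = 392 now. The husband offers 392 and keeps 400 − 392 = 8.
Round 3 (the wife proposes): the husband can get 8 next round, worth 0.98 × 8 = 7.84 now; the wife offers that and keeps 392.16.
Round 2 (the husband proposes): the wife can get 392.16 next round, worth 0.98 × 392.16 = 384.3168 now. The husband offers 384.3168 and keeps 400 − 384.3168 = 15.6832.
So by rejecting in round 1, the husband gets 15.6832 next round, worth 0.98 × 15.6832 = 15.369536 now.
Offer 0 < 15.369536, so the husband rejects.

Reject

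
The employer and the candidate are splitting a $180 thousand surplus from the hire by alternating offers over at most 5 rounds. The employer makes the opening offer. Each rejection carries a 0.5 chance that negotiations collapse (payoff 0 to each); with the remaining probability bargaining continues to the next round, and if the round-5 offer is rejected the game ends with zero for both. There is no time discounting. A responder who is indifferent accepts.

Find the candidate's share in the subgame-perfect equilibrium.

56.25

Round 5 (the employer proposes): the candidate will accept anything ≥ 0, so the employer offers 0 and keeps 180.
Round 4 (the candidate proposes): rejecting gives the employer an expected 0.5 × 180 = 90; the candidate offers that and keeps 90.
Round 3 (the employer proposes): rejecting gives the candidate an expected 0.5 × 90 = 45. The employer offers 45 and keeps 180 − 45 = 135.
Round 2 (the candidate proposes): rejecting gives the employer an expected 0.5 × 135 = 67.5. The candidate offers 67.5 and keeps 180 − 67.5 = 112.5.
Round 1 (the employer proposes): rejecting gives the candidate an expected 0.5 × 112.5 = 56.25. The employer offers 56.25 and keeps 180 − 56.25 = 123.75.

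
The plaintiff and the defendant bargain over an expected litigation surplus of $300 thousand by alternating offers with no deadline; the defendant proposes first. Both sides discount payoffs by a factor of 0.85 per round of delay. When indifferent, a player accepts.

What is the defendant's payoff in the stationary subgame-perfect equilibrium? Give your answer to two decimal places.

Let x be the defendant's share when the defendant proposes and y be the plaintiff's share when the plaintiff proposes.
The plaintiff accepts iff offered ≥ 0.85·y, so x = 300 − 0.85y. Symmetrically y = 300 − 0.85x.
Substituting: x = 300 − 0.85(300 − 0.85x), giving x(1 − 0.85·0.85) = 300(1 − 0.85).
So x = 300 × 0.15 / 0.2775 ≈ 162.1622, and the plaintiff receives 300 − x ≈ 137.8378.

162.16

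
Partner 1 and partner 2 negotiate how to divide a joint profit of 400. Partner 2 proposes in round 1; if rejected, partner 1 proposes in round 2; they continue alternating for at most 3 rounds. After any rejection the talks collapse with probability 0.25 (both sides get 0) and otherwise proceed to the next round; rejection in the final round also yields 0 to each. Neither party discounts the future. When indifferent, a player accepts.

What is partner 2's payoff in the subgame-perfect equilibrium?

325

Round 3 (partner 2 proposes): rejection yields 0 for partner 1; partner 2 offers 0 and keeps 400.
Round 2 (partner 1 proposes): rejecting gives partner 2 an expected 0.75 × 400 = 300; partner 1 offers that and keeps 100.
Round 1 (partner 2 proposes): rejecting gives partner 1 an expected 0.75 × 100 = 75. Partner 2 offers 75 and keeps 400 − 75 = 325.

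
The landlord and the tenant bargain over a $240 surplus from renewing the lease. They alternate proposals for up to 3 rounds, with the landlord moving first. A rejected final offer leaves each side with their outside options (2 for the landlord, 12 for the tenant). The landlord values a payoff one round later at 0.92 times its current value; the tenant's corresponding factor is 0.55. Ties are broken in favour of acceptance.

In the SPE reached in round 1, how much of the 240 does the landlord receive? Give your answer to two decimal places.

Round 3 (the landlord proposes): the tenant gets 12 if talks fail, so the landlord offers 12 and keeps 228.
Round 2 (the tenant proposes): the landlord can get 228 next round, worth 0.92 × 228 = 209.76 now; the tenant offers that and keeps 30.24.
Round 1 (the landlord proposes): the tenant can get 30.24 next round, worth 0.55 × 30.24 = 16.632 now. The landlord offers 16.632 and keeps 240 − 16.632 = 223.368.

223.37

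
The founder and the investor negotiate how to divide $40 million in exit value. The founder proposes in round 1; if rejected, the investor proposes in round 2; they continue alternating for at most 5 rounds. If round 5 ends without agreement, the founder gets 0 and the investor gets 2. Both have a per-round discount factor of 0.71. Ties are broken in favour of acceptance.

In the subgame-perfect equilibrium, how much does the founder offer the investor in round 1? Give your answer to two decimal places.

12.90

Round 5 (the founder proposes): the investor gets 2 if talks fail, so the founder offers 2 and keeps 38.
Round 4 (the investor proposes): the founder can get 38 next round, worth 0.71 × 38 = 26.98 now. The investor offers 26.98 and keeps 40 − 26.98 = 13.02.
Round 3 (the founder proposes): the investor can get 13.02 next round, worth 0.71 × 13.02 = 9.2442 now; the founder offers that and keeps 30.7558.
Round 2 (the investor proposes): the founder can get 30.7558 next round, worth 0.71 × 30.7558 = 21.836618 now; the investor offers that and keeps 18.163382.
Round 1 (the founder proposes): the investor can get 18.163382 next round, worth 0.71 × 18.163382 = 12.89600122 now, so the founder offers 12.89600122, keeping 27.10399878.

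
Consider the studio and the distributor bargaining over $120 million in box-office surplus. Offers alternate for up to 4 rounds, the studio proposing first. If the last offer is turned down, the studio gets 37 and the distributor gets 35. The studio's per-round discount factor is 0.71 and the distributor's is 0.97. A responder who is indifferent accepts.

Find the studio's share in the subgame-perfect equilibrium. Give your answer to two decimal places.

30.80

Round 4 (the distributor proposes): the studio gets 37 if talks fail, so the distributor offers 37 and keeps 83.
Round 3 (the studio proposes): the distributor can get 83 next round, worth 0.97 × 83 = 80.51 now; the studio offers that and keeps 39.49.
Round 2 (the distributor proposes): the studio can get 39.49 next round, worth 0.71 × 39.49 = 28.0379 now. The distributor offers 28.0379 and keeps 120 − 28.0379 = 91.9621.
Round 1 (the studio proposes): the distributor can get 91.9621 next round, worth 0.97 × 91.9621 = 89.203237 now. The studio offers 89.203237 and keeps 120 − 89.203237 = 30.796763.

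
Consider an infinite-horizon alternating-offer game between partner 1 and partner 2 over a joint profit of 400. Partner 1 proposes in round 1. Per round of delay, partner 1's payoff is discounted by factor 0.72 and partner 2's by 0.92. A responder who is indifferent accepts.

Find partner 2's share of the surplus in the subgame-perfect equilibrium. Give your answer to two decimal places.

In a stationary SPE each proposer offers the other exactly their discounted continuation value.
If partner 1 keeps x when proposing and partner 2 keeps y when proposing, then x = 400 − 0.92y and y = 400 − 0.72x.
Solving: x = 400(1 − 0.92) / (1 − 0.72·0.92) = 32 / 0.3376 ≈ 94.7867.
Partner 2 gets 400 − 94.7867 ≈ 305.2133.

305.21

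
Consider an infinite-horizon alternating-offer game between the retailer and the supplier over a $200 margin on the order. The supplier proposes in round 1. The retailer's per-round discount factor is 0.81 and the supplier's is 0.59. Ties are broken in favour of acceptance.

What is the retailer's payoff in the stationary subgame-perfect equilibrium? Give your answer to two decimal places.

127.22

When the supplier proposes, the retailer accepts any offer worth at least 0.81 times what the retailer would get by proposing next round; and vice versa.
This gives x = 200 − 0.81y and y = 200 − 0.59x, where x and y are each side's share when it proposes.
Hence (1 − 0.81·0.59)x = 200(1 − 0.81), i.e. 0.5221·x = 38.
x ≈ 72.7830; the retailer's share is 200 − x ≈ 127.2170.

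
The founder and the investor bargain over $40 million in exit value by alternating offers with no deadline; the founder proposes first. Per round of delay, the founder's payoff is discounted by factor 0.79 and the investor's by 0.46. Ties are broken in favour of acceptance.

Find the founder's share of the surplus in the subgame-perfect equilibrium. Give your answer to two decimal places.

33.93

In a stationary SPE each proposer offers the other exactly their discounted continuation value.
If the founder keeps x when proposing and the investor keeps y when proposing, then x = 40 − 0.46y and y = 40 − 0.79x.
Solving: x = 40(1 − 0.46) / (1 − 0.79·0.46) = 21.6 / 0.6366 ≈ 33.9303.
The investor gets 40 − 33.9303 ≈ 6.0697.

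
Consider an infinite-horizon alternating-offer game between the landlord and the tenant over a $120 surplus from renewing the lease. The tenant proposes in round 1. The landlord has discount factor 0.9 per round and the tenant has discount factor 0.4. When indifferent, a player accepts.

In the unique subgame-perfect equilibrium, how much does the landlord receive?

In a stationary SPE each proposer offers the other exactly their discounted continuation value.
If the tenant keeps x when proposing and the landlord keeps y when proposing, then x = 120 − 0.9y and y = 120 − 0.4x.
Solving: x = 120(1 − 0.9) / (1 − 0.4·0.9) = 12 / 0.64 = 18.75.
The landlord gets 120 − 18.75 = 101.25.

101.25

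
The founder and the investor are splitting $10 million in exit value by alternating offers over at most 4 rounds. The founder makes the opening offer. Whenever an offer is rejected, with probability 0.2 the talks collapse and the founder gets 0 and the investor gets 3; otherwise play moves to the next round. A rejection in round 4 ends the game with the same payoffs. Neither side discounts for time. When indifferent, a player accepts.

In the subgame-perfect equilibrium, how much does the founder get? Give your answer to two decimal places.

By backward induction:
Round 4 (the investor proposes): the founder will accept anything ≥ 0, so the investor offers 0 and keeps 10.
Round 3 (the founder proposes): rejecting gives the investor an expected 0.8 × 10 + 0.2 × 3 = 8.6. The founder offers 8.6 and keeps 10 − 8.6 = 1.4.
Round 2 (the investor proposes): rejecting gives the founder an expected 0.8 × 1.4 = 1.12. The investor offers 1.12 and keeps 10 − 1.12 = 8.88.
Round 1 (the founder proposes): rejecting gives the investor an expected 0.8 × 8.88 + 0.2 × 3 = 7.704, so the founder offers 7.704, keeping 2.296.

2.30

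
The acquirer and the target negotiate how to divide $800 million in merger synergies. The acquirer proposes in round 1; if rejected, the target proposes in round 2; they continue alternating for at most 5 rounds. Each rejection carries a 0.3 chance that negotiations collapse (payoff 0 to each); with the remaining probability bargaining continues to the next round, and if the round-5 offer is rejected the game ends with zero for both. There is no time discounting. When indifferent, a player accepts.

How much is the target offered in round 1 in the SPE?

Round 5 (the acquirer proposes): the target will accept anything ≥ 0, so the acquirer offers 0 and keeps 800.
Round 4 (the target proposes): rejecting gives the acquirer an expected 0.7 × 800 = 560; the target offers that and keeps 240.
Round 3 (the acquirer proposes): rejecting gives the target an expected 0.7 × 240 = 168, so the acquirer offers 168, keeping 632.
Round 2 (the target proposes): rejecting gives the acquirer an expected 0.7 × 632 = 442.4; the target offers that and keeps 357.6.
Round 1 (the acquirer proposes): rejecting gives the target an expected 0.7 × 357.6 = 250.32. The acquirer offers 250.32 and keeps 800 − 250.32 = 549.68.

250.32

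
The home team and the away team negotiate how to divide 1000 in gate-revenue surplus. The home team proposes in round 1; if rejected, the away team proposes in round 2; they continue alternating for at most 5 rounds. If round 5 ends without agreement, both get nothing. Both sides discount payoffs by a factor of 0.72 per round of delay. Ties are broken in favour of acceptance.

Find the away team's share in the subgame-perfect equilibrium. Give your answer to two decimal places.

306.11

Round 5 (the home team proposes): the away team will accept anything ≥ 0, so the home team offers 0 and keeps 1000.
Round 4 (the away team proposes): the home team can get 1000 next round, worth 0.72 × 1000 = 720 now. The away team offers 720 and keeps 1000 − 720 = 280.
Round 3 (the home team proposes): the away team can get 280 next round, worth 0.72 × 280 = 201.6 now, so the home team offers 201.6, keeping 798.4.
Round 2 (the away team proposes): the home team can get 798.4 next round, worth 0.72 × 798.4 = 574.848 now. The away team offers 574.848 and keeps 1000 − 574.848 = 425.152.
Round 1 (the home team proposes): the away team can get 425.152 next round, worth 0.72 × 425.152 = 306.10944 now, so the home team offers 306.10944, keeping 693.89056.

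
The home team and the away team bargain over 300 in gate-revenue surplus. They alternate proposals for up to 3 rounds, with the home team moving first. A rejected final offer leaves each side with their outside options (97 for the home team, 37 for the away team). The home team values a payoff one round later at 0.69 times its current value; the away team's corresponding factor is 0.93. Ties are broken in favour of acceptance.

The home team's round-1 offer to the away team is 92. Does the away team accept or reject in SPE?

Reject

Round 3 (the home team proposes): the away team gets 37 if talks fail, so the home team offers 37 and keeps 263.
Round 2 (the away team proposes): the home team can get 263 next round, worth 0.69 × 263 = 181.47 now; the away team offers that and keeps 118.53.
So by rejecting in round 1, the away team gets 118.53 next round, worth 0.93 × 118.53 = 110.2329 now.
Offer 92 < 110.2329, so the away team rejects.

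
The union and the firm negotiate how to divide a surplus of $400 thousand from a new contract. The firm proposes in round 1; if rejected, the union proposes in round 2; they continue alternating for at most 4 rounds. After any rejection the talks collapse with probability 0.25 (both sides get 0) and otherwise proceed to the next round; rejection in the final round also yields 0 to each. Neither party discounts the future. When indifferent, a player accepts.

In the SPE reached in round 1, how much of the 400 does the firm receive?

Round 4 (the union proposes): the firm will accept anything ≥ 0, so the union offers 0 and keeps 400.
Round 3 (the firm proposes): rejecting gives the union an expected 0.75 × 400 = 300, so the firm offers 300, keeping 100.
Round 2 (the union proposes): rejecting gives the firm an expected 0.75 × 100 = 75; the union offers that and keeps 325.
Round 1 (the firm proposes): rejecting gives the union an expected 0.75 × 325 = 243.75; the firm offers that and keeps 156.25.

156.25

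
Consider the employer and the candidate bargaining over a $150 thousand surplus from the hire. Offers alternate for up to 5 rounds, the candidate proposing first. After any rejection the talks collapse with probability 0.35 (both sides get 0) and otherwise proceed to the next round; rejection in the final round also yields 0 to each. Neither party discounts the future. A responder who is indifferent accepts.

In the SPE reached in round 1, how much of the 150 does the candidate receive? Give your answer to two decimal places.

By backward induction:
Round 5 (the candidate proposes): rejection yields 0 for the employer; the candidate offers 0 and keeps 150.
Round 4 (the employer proposes): rejecting gives the candidate an expected 0.65 × 150 = 97.5, so the employer offers 97.5, keeping 52.5.
Round 3 (the candidate proposes): rejecting gives the employer an expected 0.65 × 52.5 = 34.125, so the candidate offers 34.125, keeping 115.875.
Round 2 (the employer proposes): rejecting gives the candidate an expected 0.65 × 115.875 = 75.31875, so the employer offers 75.31875, keeping 74.68125.
Round 1 (the candidate proposes): rejecting gives the employer an expected 0.65 × 74.68125 = 48.5428125, so the candidate offers 48.5428125, keeping 101.4571875.

101.46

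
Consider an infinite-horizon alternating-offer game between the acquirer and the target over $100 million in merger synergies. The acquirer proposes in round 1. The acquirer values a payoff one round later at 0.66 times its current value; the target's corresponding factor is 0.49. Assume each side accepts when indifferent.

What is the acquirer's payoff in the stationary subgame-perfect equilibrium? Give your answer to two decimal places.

75.38

When the acquirer proposes, the target accepts any offer worth at least 0.49 times what the target would get by proposing next round; and vice versa.
This gives x = 100 − 0.49y and y = 100 − 0.66x, where x and y are each side's share when it proposes.
Hence (1 − 0.49·0.66)x = 100(1 − 0.49), i.e. 0.6766·x = 51.
x ≈ 75.3769; the target's share is 100 − x ≈ 24.6231.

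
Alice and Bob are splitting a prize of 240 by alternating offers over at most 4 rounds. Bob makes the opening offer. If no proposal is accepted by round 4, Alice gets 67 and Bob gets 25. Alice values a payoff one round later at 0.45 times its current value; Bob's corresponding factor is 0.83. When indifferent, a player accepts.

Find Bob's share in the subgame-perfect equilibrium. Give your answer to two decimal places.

Round 4 (Alice proposes): Bob gets 25 if talks fail, so Alice offers 25 and keeps 215.
Round 3 (Bob proposes): Alice can get 215 next round, worth 0.45 × 215 = 96.75 now; Bob offers that and keeps 143.25.
Round 2 (Alice proposes): Bob can get 143.25 next round, worth 0.83 × 143.25 = 118.8975 now; Alice offers that and keeps 121.1025.
Round 1 (Bob proposes): Alice can get 121.1025 next round, worth 0.45 × 121.1025 = 54.496125 now. Bob offers 54.496125 and keeps 240 − 54.496125 = 185.503875.

185.50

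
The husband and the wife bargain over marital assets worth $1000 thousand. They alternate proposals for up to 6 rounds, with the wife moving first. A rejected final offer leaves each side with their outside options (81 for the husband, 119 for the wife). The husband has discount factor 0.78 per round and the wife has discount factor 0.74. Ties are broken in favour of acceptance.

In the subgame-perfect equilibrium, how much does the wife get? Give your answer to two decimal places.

Round 6 (the husband proposes): the wife gets 119 if talks fail, so the husband offers 119 and keeps 881.
Round 5 (the wife proposes): the husband can get 881 next round, worth 0.78 × 881 = 687.18 now, so the wife offers 687.18, keeping 312.82.
Round 4 (the husband proposes): the wife can get 312.82 next round, worth 0.74 × 312.82 = 231.4868 now; the husband offers that and keeps 768.5132.
Round 3 (the wife proposes): the husband can get 768.5132 next round, worth 0.78 × 768.5132 = 599.440296 now. The wife offers 599.440296 and keeps 1000 − 599.440296 = 400.559704.
Round 2 (the husband proposes): the wife can get 400.559704 next round, worth 0.74 × 400.559704 = 296.41418096 now; the husband offers that and keeps 703.58581904.
Round 1 (the wife proposes): the husband can get 703.58581904 next round, worth 0.78 × 703.58581904 = 548.7969388512 now. The wife offers 548.7969388512 and keeps 1000 − 548.7969388512 = 451.2030611488.

451.20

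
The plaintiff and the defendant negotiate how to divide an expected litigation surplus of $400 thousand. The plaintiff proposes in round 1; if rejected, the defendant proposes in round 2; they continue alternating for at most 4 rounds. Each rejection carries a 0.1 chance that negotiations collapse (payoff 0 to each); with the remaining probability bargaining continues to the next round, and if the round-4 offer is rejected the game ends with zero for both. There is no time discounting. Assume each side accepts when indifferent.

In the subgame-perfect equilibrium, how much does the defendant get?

327.6

Round 4 (the defendant proposes): the plaintiff will accept anything ≥ 0, so the defendant offers 0 and keeps 400.
Round 3 (the plaintiff proposes): rejecting gives the defendant an expected 0.9 × 400 = 360; the plaintiff offers that and keeps 40.
Round 2 (the defendant proposes): rejecting gives the plaintiff an expected 0.9 × 40 = 36; the defendant offers that and keeps 364.
Round 1 (the plaintiff proposes): rejecting gives the defendant an expected 0.9 × 364 = 327.6. The plaintiff offers 327.6 and keeps 400 − 327.6 = 72.4.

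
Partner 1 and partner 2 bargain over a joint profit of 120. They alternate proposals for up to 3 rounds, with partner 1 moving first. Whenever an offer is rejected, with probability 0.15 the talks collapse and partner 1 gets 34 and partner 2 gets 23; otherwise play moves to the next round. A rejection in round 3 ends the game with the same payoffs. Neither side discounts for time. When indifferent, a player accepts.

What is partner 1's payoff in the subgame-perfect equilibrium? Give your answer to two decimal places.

88.97

Round 3 (partner 1 proposes): partner 2 gets 23 if talks fail, so partner 1 offers 23 and keeps 97.
Round 2 (partner 2 proposes): rejecting gives partner 1 an expected 0.85 × 97 + 0.15 × 34 = 87.55. Partner 2 offers 87.55 and keeps 120 − 87.55 = 32.45.
Round 1 (partner 1 proposes): rejecting gives partner 2 an expected 0.85 × 32.45 + 0.15 × 23 = 31.0325, so partner 1 offers 31.0325, keeping 88.9675.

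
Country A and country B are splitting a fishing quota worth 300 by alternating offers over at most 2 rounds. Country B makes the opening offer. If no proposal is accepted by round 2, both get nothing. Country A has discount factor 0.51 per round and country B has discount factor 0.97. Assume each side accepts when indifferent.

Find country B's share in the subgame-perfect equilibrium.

147

Round 2 (country A proposes): country B will accept anything ≥ 0, so country A offers 0 and keeps 300.
Round 1 (country B proposes): country A can get 300 next round, worth 0.51 × 300 = 153 now. Country B offers 153 and keeps 300 − 153 = 147.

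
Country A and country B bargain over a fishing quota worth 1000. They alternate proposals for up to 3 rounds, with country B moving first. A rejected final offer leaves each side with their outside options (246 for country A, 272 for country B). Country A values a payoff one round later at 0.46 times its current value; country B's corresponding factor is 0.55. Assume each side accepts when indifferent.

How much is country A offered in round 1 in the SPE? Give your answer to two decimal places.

Round 3 (country B proposes): country A gets 246 if talks fail, so country B offers 246 and keeps 754.
Round 2 (country A proposes): country B can get 754 next round, worth 0.55 × 754 = 414.7 now, so country A offers 414.7, keeping 585.3.
Round 1 (country B proposes): country A can get 585.3 next round, worth 0.46 × 585.3 = 269.238 now. Country B offers 269.238 and keeps 1000 − 269.238 = 730.762.

269.24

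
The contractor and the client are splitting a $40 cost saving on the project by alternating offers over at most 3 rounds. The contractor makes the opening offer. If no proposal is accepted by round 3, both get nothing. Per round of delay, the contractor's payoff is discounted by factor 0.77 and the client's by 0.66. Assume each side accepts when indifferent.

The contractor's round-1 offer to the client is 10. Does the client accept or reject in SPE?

Accept

Round 3 (the contractor proposes): rejection yields 0 for the client; the contractor offers 0 and keeps 40.
Round 2 (the client proposes): the contractor can get 40 next round, worth 0.77 × 40 = 30.8 now, so the client offers 30.8, keeping 9.2.
So by rejecting in round 1, the client gets 9.2 next round, worth 0.66 × 9.2 = 6.072 now.
Offer 10 ≥ 6.072, so the client accepts.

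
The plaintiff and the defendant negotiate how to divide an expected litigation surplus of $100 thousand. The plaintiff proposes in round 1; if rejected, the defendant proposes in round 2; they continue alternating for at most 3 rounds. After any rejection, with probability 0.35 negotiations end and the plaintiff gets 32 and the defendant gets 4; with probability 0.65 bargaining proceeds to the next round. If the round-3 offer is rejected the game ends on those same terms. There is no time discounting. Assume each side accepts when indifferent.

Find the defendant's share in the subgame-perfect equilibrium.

By backward induction:
Round 3 (the plaintiff proposes): the defendant gets 4 if talks fail, so the plaintiff offers 4 and keeps 96.
Round 2 (the defendant proposes): rejecting gives the plaintiff an expected 0.65 × 96 + 0.35 × 32 = 73.6, so the defendant offers 73.6, keeping 26.4.
Round 1 (the plaintiff proposes): rejecting gives the defendant an expected 0.65 × 26.4 + 0.35 × 4 = 18.56; the plaintiff offers that and keeps 81.44.

18.56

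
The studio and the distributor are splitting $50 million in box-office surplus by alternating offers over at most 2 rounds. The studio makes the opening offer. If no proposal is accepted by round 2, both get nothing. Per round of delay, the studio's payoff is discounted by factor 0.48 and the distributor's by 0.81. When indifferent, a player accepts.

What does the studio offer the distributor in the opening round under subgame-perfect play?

Round 2 (the distributor proposes): the studio will accept anything ≥ 0, so the distributor offers 0 and keeps 50.
Round 1 (the studio proposes): the distributor can get 50 next round, worth 0.81 × 50 = 40.5 now. The studio offers 40.5 and keeps 50 − 40.5 = 9.5.

40.5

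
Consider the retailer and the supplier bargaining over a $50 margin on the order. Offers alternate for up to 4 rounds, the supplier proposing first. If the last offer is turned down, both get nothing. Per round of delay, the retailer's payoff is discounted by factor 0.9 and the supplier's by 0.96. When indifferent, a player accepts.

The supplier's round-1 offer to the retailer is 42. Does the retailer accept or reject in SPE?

Work out the retailer's continuation value if the offer is rejected.
Round 4 (the retailer proposes): rejection yields 0 for the supplier; the retailer offers 0 and keeps 50.
Round 3 (the supplier proposes): the retailer can get 50 next round, worth 0.9 × 50 = 45 now. The supplier offers 45 and keeps 50 − 45 = 5.
Round 2 (the retailer proposes): the supplier can get 5 next round, worth 0.96 × 5 = 4.8 now; the retailer offers that and keeps 45.2.
So by rejecting in round 1, the retailer gets 45.2 next round, worth 0.9 × 45.2 = 40.68 now.
Offer 42 ≥ 40.68, so the retailer accepts.

Accept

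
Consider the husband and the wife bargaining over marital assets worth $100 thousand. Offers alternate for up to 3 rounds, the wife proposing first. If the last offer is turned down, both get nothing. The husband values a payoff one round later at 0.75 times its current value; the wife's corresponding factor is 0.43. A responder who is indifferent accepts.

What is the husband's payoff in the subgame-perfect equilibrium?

Work backward from the last round.
Round 3 (the wife proposes): the husband will accept anything ≥ 0, so the wife offers 0 and keeps 100.
Round 2 (the husband proposes): the wife can get 100 next round, worth 0.43 × 100 = 43 now; the husband offers that and keeps 57.
Round 1 (the wife proposes): the husband can get 57 next round, worth 0.75 × 57 = 42.75 now, so the wife offers 42.75, keeping 57.25.

42.75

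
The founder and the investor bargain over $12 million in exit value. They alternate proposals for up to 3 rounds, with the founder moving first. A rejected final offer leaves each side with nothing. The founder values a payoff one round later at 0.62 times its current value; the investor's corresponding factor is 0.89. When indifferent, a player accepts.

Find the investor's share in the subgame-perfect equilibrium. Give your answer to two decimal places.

4.06

Round 3 (the founder proposes): rejection yields 0 for the investor; the founder offers 0 and keeps 12.
Round 2 (the investor proposes): the founder can get 12 next round, worth 0.62 × 12 = 7.44 now, so the investor offers 7.44, keeping 4.56.
Round 1 (the founder proposes): the investor can get 4.56 next round, worth 0.89 × 4.56 = 4.0584 now; the founder offers that and keeps 7.9416.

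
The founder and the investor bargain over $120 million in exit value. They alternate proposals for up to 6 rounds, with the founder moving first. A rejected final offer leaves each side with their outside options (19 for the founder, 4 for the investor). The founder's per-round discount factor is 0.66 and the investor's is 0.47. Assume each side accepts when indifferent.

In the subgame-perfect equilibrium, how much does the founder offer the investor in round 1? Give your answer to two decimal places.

Round 6 (the investor proposes): the founder gets 19 if talks fail, so the investor offers 19 and keeps 101.
Round 5 (the founder proposes): the investor can get 101 next round, worth 0.47 × 101 = 47.47 now, so the founder offers 47.47, keeping 72.53.
Round 4 (the investor proposes): the founder can get 72.53 next round, worth 0.66 × 72.53 = 47.8698 now. The investor offers 47.8698 and keeps 120 − 47.8698 = 72.1302.
Round 3 (the founder proposes): the investor can get 72.1302 next round, worth 0.47 × 72.1302 = 33.901194 now, so the founder offers 33.901194, keeping 86.098806.
Round 2 (the investor proposes): the founder can get 86.098806 next round, worth 0.66 × 86.098806 = 56.82521196 now; the investor offers that and keeps 63.17478804.
Round 1 (the founder proposes): the investor can get 63.17478804 next round, worth 0.47 × 63.17478804 = 29.6921503788 now, so the founder offers 29.6921503788, keeping 90.3078496212.

29.69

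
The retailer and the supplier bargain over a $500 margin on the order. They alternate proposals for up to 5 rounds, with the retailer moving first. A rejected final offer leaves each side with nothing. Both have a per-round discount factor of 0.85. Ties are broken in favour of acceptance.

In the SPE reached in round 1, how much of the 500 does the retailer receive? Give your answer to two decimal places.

Round 5 (the retailer proposes): the supplier will accept anything ≥ 0, so the retailer offers 0 and keeps 500.
Round 4 (the supplier proposes): the retailer can get 500 next round, worth 0.85 × 500 = 425 now. The supplier offers 425 and keeps 500 − 425 = 75.
Round 3 (the retailer proposes): the supplier can get 75 next round, worth 0.85 × 75 = 63.75 now; the retailer offers that and keeps 436.25.
Round 2 (the supplier proposes): the retailer can get 436.25 next round, worth 0.85 × 436.25 = 370.8125 now; the supplier offers that and keeps 129.1875.
Round 1 (the retailer proposes): the supplier can get 129.1875 next round, worth 0.85 × 129.1875 = 109.809375 now. The retailer offers 109.809375 and keeps 500 − 109.809375 = 390.190625.

390.19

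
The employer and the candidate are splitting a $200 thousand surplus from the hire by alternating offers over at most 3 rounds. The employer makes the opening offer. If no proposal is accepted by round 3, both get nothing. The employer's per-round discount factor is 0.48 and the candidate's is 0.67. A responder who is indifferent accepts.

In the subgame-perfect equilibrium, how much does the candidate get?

Round 3 (the employer proposes): rejection yields 0 for the candidate; the employer offers 0 and keeps 200.
Round 2 (the candidate proposes): the employer can get 200 next round, worth 0.48 × 200 = 96 now. The candidate offers 96 and keeps 200 − 96 = 104.
Round 1 (the employer proposes): the candidate can get 104 next round, worth 0.67 × 104 = 69.68 now; the employer offers that and keeps 130.32.

69.68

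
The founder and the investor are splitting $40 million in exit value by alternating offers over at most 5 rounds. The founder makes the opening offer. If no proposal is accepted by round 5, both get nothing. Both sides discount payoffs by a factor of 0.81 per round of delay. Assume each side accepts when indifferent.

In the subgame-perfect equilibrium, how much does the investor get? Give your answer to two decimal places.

10.19

Solve by backward induction from round 5.
Round 5 (the founder proposes): the investor will accept anything ≥ 0, so the founder offers 0 and keeps 40.
Round 4 (the investor proposes): the founder can get 40 next round, worth 0.81 × 40 = 32.4 now; the investor offers that and keeps 7.6.
Round 3 (the founder proposes): the investor can get 7.6 next round, worth 0.81 × 7.6 = 6.156 now; the founder offers that and keeps 33.844.
Round 2 (the investor proposes): the founder can get 33.844 next round, worth 0.81 × 33.844 = 27.41364 now, so the investor offers 27.41364, keeping 12.58636.
Round 1 (the founder proposes): the investor can get 12.58636 next round, worth 0.81 × 12.58636 = 10.1949516 now; the founder offers that and keeps 29.8050484.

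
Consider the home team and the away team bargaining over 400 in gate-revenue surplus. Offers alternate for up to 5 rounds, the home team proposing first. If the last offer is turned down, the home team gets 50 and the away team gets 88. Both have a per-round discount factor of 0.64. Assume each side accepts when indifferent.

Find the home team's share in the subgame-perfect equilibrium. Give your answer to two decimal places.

255.33

Round 5 (the home team proposes): the away team gets 88 if talks fail, so the home team offers 88 and keeps 312.
Round 4 (the away team proposes): the home team can get 312 next round, worth 0.64 × 312 = 199.68 now, so the away team offers 199.68, keeping 200.32.
Round 3 (the home team proposes): the away team can get 200.32 next round, worth 0.64 × 200.32 = 128.2048 now. The home team offers 128.2048 and keeps 400 − 128.2048 = 271.7952.
Round 2 (the away team proposes): the home team can get 271.7952 next round, worth 0.64 × 271.7952 = 173.948928 now, so the away team offers 173.948928, keeping 226.051072.
Round 1 (the home team proposes): the away team can get 226.051072 next round, worth 0.64 × 226.051072 = 144.67268608 now; the home team offers that and keeps 255.32731392.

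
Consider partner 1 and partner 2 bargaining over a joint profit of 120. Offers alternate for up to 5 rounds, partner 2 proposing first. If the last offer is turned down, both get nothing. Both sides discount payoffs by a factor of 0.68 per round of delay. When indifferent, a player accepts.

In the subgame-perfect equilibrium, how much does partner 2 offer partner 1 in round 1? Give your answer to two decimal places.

Round 5 (partner 2 proposes): rejection yields 0 for partner 1; partner 2 offers 0 and keeps 120.
Round 4 (partner 1 proposes): partner 2 can get 120 next round, worth 0.68 × 120 = 81.6 now, so partner 1 offers 81.6, keeping 38.4.
Round 3 (partner 2 proposes): partner 1 can get 38.4 next round, worth 0.68 × 38.4 = 26.112 now, so partner 2 offers 26.112, keeping 93.888.
Round 2 (partner 1 proposes): partner 2 can get 93.888 next round, worth 0.68 × 93.888 = 63.84384 now; partner 1 offers that and keeps 56.15616.
Round 1 (partner 2 proposes): partner 1 can get 56.15616 next round, worth 0.68 × 56.15616 = 38.1861888 now. Partner 2 offers 38.1861888 and keeps 120 − 38.1861888 = 81.8138112.

38.19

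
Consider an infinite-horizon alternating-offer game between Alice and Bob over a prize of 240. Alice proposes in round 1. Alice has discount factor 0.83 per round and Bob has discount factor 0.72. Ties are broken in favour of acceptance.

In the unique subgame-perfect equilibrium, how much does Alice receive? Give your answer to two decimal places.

167.00

Let x be Alice's share when Alice proposes and y be Bob's share when Bob proposes.
Bob accepts iff offered ≥ 0.72·y, so x = 240 − 0.72y. Symmetrically y = 240 − 0.83x.
Substituting: x = 240 − 0.72(240 − 0.83x), giving x(1 − 0.83·0.72) = 240(1 − 0.72).
So x = 240 × 0.28 / 0.4024 ≈ 166.9980, and Bob receives 240 − x ≈ 73.0020.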